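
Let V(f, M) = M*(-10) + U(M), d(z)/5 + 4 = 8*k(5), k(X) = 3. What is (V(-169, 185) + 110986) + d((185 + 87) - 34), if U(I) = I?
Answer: 109421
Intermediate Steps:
d(z) = 100 (d(z) = -20 + 5*(8*3) = -20 + 5*24 = -20 + 120 = 100)
V(f, M) = -9*M (V(f, M) = M*(-10) + M = -10*M + M = -9*M)
(V(-169, 185) + 110986) + d((185 + 87) - 34) = (-9*185 + 110986) + 100 = (-1665 + 110986) + 100 = 109321 + 100 = 109421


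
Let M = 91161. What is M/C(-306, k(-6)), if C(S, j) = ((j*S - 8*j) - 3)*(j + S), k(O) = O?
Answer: -10129/65208 ≈ -0.15533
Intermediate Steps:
C(S, j) = (S + j)*(-3 - 8*j + S*j) (C(S, j) = ((S*j - 8*j) - 3)*(S + j) = ((-8*j + S*j) - 3)*(S + j) = (-3 - 8*j + S*j)*(S + j) = (S + j)*(-3 - 8*j + S*j))
M/C(-306, k(-6)) = 91161/(-8*(-6)**2 - 3*(-306) - 3*(-6) - 306*(-6)**2 - 6*(-306)**2 - 8*(-306)*(-6)) = 91161/(-8*36 + 918 + 18 - 306*36 - 6*93636 - 14688) = 91161/(-288 + 918 + 18 - 11016 - 561816 - 14688) = 91161/(-586872) = 91161*(-1/586872) = -10129/65208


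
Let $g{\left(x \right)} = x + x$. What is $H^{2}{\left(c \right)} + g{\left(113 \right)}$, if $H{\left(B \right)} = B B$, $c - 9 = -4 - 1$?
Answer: $482$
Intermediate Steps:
$g{\left(x \right)} = 2 x$
$c = 4$ ($c = 9 - 5 = 4$)
$H{\left(B \right)} = B^{2}$
$H^{2}{\left(c \right)} + g{\left(113 \right)} = \left(4^{2}\right)^{2} + 2 \cdot 113 = 16^{2} + 226 = 256 + 226 = 482$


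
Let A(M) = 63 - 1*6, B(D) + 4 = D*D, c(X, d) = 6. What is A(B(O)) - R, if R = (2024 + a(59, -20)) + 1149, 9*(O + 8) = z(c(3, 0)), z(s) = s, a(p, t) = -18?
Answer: -3098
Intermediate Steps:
O = -22/3 (O = -8 + (⅑)*6 = -8 + ⅔ = -22/3 ≈ -7.3333)
B(D) = -4 + D² (B(D) = -4 + D*D = -4 + D²)
A(M) = 57 (A(M) = 63 - 6 = 57)
R = 3155 (R = (2024 - 18) + 1149 = 2006 + 1149 = 3155)
A(B(O)) - R = 57 - 1*3155 = 57 - 3155 = -3098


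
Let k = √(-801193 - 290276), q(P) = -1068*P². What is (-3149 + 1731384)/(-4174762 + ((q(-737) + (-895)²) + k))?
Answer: -67225833139721/22696456247871194 - 345647*I*√1091469/68089368743613582 ≈ -0.002962 - 5.3035e-9*I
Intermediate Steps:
k = I*√1091469 (k = √(-1091469) = I*√1091469 ≈ 1044.7*I)
(-3149 + 1731384)/(-4174762 + ((q(-737) + (-895)²) + k)) = (-3149 + 1731384)/(-4174762 + ((-1068*(-737)² + (-895)²) + I*√1091469)) = 1728235/(-4174762 + ((-1068*543169 + 801025) + I*√1091469)) = 1728235/(-4174762 + ((-580104492 + 801025) + I*√1091469)) = 1728235/(-4174762 + (-579303467 + I*√1091469)) = 1728235/(-583478229 + I*√1091469)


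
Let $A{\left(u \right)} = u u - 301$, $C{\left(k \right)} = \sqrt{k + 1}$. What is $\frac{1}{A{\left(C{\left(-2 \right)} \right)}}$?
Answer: $- \frac{1}{302} \approx -0.0033113$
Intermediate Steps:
$C{\left(k \right)} = \sqrt{1 + k}$
$A{\left(u \right)} = -301 + u^{2}$ ($A{\left(u \right)} = u^{2} - 301 = -301 + u^{2}$)
$\frac{1}{A{\left(C{\left(-2 \right)} \right)}} = \frac{1}{-301 + \left(\sqrt{1 - 2}\right)^{2}} = \frac{1}{-301 + \left(\sqrt{-1}\right)^{2}} = \frac{1}{-301 + i^{2}} = \frac{1}{-301 - 1} = \frac{1}{-302} = - \frac{1}{302}$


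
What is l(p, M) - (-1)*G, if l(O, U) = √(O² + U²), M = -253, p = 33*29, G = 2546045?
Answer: 2546045 + 11*√8098 ≈ 2.5470e+6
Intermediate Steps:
p = 957
l(p, M) - (-1)*G = √(957² + (-253)²) - (-1)*2546045 = √(915849 + 64009) - 1*(-2546045) = √979858 + 2546045 = 11*√8098 + 2546045 = 2546045 + 11*√8098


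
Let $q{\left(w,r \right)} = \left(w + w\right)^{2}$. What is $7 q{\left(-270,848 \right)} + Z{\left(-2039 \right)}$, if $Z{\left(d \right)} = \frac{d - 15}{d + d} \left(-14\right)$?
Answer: $\frac{4161992422}{2039} \approx 2.0412 \cdot 10^{6}$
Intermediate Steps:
$q{\left(w,r \right)} = 4 w^{2}$ ($q{\left(w,r \right)} = \left(2 w\right)^{2} = 4 w^{2}$)
$Z{\left(d \right)} = - \frac{7 \left(-15 + d\right)}{d}$ ($Z{\left(d \right)} = \frac{-15 + d}{2 d} \left(-14\right) = - \frac{7 \left(-15 + d\right)}{d}$)
$7 q{\left(-270,848 \right)} + Z{\left(-2039 \right)} = 7 \cdot 4 \left(-270\right)^{2} - \left(7 - \frac{105}{-2039}\right) = 7 \cdot 4 \cdot 72900 + \left(-7 + 105 \left(- \frac{1}{2039}\right)\right) = 7 \cdot 291600 - \frac{14378}{2039} = 2041200 - \frac{14378}{2039} = \frac{4161992422}{2039}$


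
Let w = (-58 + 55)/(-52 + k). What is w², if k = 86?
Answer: 9/1156 ≈ 0.0077855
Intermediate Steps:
w = -3/34 (w = (-58 + 55)/(-52 + 86) = -3/34 ≈ -0.088235)
w² = (-3/34)² = 9/1156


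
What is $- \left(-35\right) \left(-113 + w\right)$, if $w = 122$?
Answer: $315$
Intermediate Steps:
$- \left(-35\right) \left(-113 + w\right) = - \left(-35\right) \left(-113 + 122\right) = - \left(-35\right) 9 = \left(-1\right) \left(-315\right) = 315$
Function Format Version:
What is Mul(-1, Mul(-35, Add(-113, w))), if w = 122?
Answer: 315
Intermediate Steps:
Mul(-1, Mul(-35, Add(-113, w))) = Mul(-1, Mul(-35, Add(-113, 122))) = Mul(-1, Mul(-35, 9)) = Mul(-1, -315) = 315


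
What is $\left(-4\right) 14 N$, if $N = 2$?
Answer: $-112$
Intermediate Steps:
$\left(-4\right) 14 N = \left(-4\right) 14 \cdot 2 = \left(-56\right) 2 = -112$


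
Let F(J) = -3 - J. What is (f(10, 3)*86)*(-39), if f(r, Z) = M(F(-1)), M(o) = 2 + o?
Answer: 0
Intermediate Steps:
f(r, Z) = 0 (f(r, Z) = 2 + (-3 - 1*(-1)) = 2 + (-3 + 1) = 2 - 2 = 0)
(f(10, 3)*86)*(-39) = (0*86)*(-39) = 0*(-39) = 0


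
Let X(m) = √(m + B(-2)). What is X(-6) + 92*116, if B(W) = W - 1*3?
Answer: 10672 + I*√11 ≈ 10672.0 + 3.3166*I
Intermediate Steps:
B(W) = -3 + W (B(W) = W - 3 = -3 + W)
X(m) = √(-5 + m) (X(m) = √(m + (-3 - 2)) = √(m - 5) = √(-5 + m))
X(-6) + 92*116 = √(-5 - 6) + 92*116 = √(-11) + 10672 = I*√11 + 10672 = 10672 + I*√11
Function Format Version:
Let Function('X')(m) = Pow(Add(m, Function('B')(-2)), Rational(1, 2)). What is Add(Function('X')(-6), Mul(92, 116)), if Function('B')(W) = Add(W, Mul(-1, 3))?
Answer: Add(10672, Mul(I, Pow(11, Rational(1, 2)))) ≈ Add(10672., Mul(3.3166, I))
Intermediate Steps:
Function('B')(W) = Add(-3, W) (Function('B')(W) = Add(W, -3) = Add(-3, W))
Function('X')(m) = Pow(Add(-5, m), Rational(1, 2)) (Function('X')(m) = Pow(Add(m, Add(-3, -2)), Rational(1, 2)) = Pow(Add(m, -5), Rational(1, 2)) = Pow(Add(-5, m), Rational(1, 2)))
Add(Function('X')(-6), Mul(92, 116)) = Add(Pow(Add(-5, -6), Rational(1, 2)), Mul(92, 116)) = Add(Pow(-11, Rational(1, 2)), 10672) = Add(Mul(I, Pow(11, Rational(1, 2))), 10672) = Add(10672, Mul(I, Pow(11, Rational(1, 2))))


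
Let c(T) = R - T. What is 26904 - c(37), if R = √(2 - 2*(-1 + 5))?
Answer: 26941 - I*√6 ≈ 26941.0 - 2.4495*I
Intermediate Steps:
R = I*√6 (R = √(2 - 2*4) = √(2 - 8) = √(-6) = I*√6 ≈ 2.4495*I)
c(T) = -T + I*√6 (c(T) = I*√6 - T = -T + I*√6)
26904 - c(37) = 26904 - (-1*37 + I*√6) = 26904 - (-37 + I*√6) = 26904 + (37 - I*√6) = 26941 - I*√6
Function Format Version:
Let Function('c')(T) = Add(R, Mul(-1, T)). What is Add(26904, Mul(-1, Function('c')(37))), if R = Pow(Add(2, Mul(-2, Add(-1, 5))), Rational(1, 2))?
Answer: Add(26941, Mul(-1, I, Pow(6, Rational(1, 2)))) ≈ Add(26941., Mul(-2.4495, I))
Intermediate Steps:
R = Mul(I, Pow(6, Rational(1, 2))) (R = Pow(Add(2, Mul(-2, 4)), Rational(1, 2)) = Pow(Add(2, -8), Rational(1, 2)) = Pow(-6, Rational(1, 2)) = Mul(I, Pow(6, Rational(1, 2))) ≈ Mul(2.4495, I))
Function('c')(T) = Add(Mul(-1, T), Mul(I, Pow(6, Rational(1, 2)))) (Function('c')(T) = Add(Mul(I, Pow(6, Rational(1, 2))), Mul(-1, T)) = Add(Mul(-1, T), Mul(I, Pow(6, Rational(1, 2)))))
Add(26904, Mul(-1, Function('c')(37))) = Add(26904, Mul(-1, Add(Mul(-1, 37), Mul(I, Pow(6, Rational(1, 2)))))) = Add(26904, Mul(-1, Add(-37, Mul(I, Pow(6, Rational(1, 2)))))) = Add(26904, Add(37, Mul(-1, I, Pow(6, Rational(1, 2))))) = Add(26941, Mul(-1, I, Pow(6, Rational(1, 2))))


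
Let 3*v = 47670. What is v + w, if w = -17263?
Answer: -1373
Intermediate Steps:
v = 15890 (v = (1/3)*47670 = 15890)
v + w = 15890 - 17263 = -1373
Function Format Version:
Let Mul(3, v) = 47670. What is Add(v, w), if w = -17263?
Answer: -1373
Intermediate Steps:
v = 15890 (v = Mul(Rational(1, 3), 47670) = 15890)
Add(v, w) = Add(15890, -17263) = -1373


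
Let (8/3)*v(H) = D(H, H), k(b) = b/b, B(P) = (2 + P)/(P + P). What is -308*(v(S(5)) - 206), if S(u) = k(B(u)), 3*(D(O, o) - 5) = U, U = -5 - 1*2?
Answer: 63140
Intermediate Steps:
B(P) = (2 + P)/(2*P) (B(P) = (2 + P)/((2*P)) = (2 + P)*(1/(2*P)) = (2 + P)/(2*P))
k(b) = 1
U = -7 (U = -5 - 2 = -7)
D(O, o) = 8/3 (D(O, o) = 5 + (⅓)*(-7) = 5 - 7/3 = 8/3)
S(u) = 1
v(H) = 1 (v(H) = (3/8)*(8/3) = 1)
-308*(v(S(5)) - 206) = -308*(1 - 206) = -308*(-205) = 63140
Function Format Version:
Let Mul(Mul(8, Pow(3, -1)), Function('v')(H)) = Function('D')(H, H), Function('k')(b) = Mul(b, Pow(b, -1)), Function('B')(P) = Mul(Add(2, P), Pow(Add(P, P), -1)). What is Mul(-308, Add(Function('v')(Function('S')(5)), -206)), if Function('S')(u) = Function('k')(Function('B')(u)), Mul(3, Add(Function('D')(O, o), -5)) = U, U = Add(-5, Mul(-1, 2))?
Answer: 63140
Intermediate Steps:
Function('B')(P) = Mul(Rational(1, 2), Pow(P, -1), Add(2, P)) (Function('B')(P) = Mul(Add(2, P), Pow(Mul(2, P), -1)) = Mul(Add(2, P), Mul(Rational(1, 2), Pow(P, -1))) = Mul(Rational(1, 2), Pow(P, -1), Add(2, P)))
Function('k')(b) = 1
U = -7 (U = Add(-5, -2) = -7)
Function('D')(O, o) = Rational(8, 3) (Function('D')(O, o) = Add(5, Mul(Rational(1, 3), -7)) = Add(5, Rational(-7, 3)) = Rational(8, 3))
Function('S')(u) = 1
Function('v')(H) = 1 (Function('v')(H) = Mul(Rational(3, 8), Rational(8, 3)) = 1)
Mul(-308, Add(Function('v')(Function('S')(5)), -206)) = Mul(-308, Add(1, -206)) = Mul(-308, -205) = 63140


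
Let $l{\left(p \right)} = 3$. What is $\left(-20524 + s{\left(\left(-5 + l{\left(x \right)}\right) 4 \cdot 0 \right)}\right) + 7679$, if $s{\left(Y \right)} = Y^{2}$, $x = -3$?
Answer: $-12845$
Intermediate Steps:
$\left(-20524 + s{\left(\left(-5 + l{\left(x \right)}\right) 4 \cdot 0 \right)}\right) + 7679 = \left(-20524 + \left(\left(-5 + 3\right) 4 \cdot 0\right)^{2}\right) + 7679 = \left(-20524 + \left(\left(-2\right) 4 \cdot 0\right)^{2}\right) + 7679 = \left(-20524 + \left(\left(-8\right) 0\right)^{2}\right) + 7679 = \left(-20524 + 0^{2}\right) + 7679 = \left(-20524 + 0\right) + 7679 = -20524 + 7679 = -12845$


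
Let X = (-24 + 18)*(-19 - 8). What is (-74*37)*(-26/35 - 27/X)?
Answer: 261479/105 ≈ 2490.3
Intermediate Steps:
X = 162 (X = -6*(-27) = 162)
(-74*37)*(-26/35 - 27/X) = (-74*37)*(-26/35 - 27/162) = -2738*(-26*1/35 - 27*1/162) = -2738*(-26/35 - ⅙) = -2738*(-191/210) = 261479/105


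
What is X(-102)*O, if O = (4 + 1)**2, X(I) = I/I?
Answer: 25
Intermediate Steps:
X(I) = 1
O = 25 (O = 5**2 = 25)
X(-102)*O = 1*25 = 25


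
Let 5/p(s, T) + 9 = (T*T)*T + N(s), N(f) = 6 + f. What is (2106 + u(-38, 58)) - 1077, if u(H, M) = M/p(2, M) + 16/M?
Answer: 328325947/145 ≈ 2.2643e+6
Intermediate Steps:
p(s, T) = 5/(-3 + s + T³) (p(s, T) = 5/(-9 + ((T*T)*T + (6 + s))) = 5/(-9 + (T²*T + (6 + s))) = 5/(-9 + (T³ + (6 + s))) = 5/(-9 + (6 + s + T³)) = 5/(-3 + s + T³))
u(H, M) = 16/M + M*(-⅕ + M³/5) (u(H, M) = M/((5/(-3 + 2 + M³))) + 16/M = M/((5/(-1 + M³))) + 16/M = M*(-⅕ + M³/5) + 16/M = 16/M + M*(-⅕ + M³/5))
(2106 + u(-38, 58)) - 1077 = (2106 + (⅕)*(80 + 58⁵ - 1*58²)/58) - 1077 = (2106 + (⅕)*(1/58)*(80 + 656356768 - 1*3364)) - 1077 = (2106 + (⅕)*(1/58)*(80 + 656356768 - 3364)) - 1077 = (2106 + (⅕)*(1/58)*656353484) - 1077 = (2106 + 328176742/145) - 1077 = 328482112/145 - 1077 = 328325947/145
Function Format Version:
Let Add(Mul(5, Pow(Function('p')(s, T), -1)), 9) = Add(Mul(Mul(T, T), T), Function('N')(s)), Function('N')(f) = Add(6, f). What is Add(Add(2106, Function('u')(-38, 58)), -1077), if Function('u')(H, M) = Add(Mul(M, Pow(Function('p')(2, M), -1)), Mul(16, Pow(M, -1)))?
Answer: Rational(328325947, 145) ≈ 2.2643e+6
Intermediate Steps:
Function('p')(s, T) = Mul(5, Pow(Add(-3, s, Pow(T, 3)), -1)) (Function('p')(s, T) = Mul(5, Pow(Add(-9, Add(Mul(Mul(T, T), T), Add(6, s))), -1)) = Mul(5, Pow(Add(-9, Add(Mul(Pow(T, 2), T), Add(6, s))), -1)) = Mul(5, Pow(Add(-9, Add(Pow(T, 3), Add(6, s))), -1)) = Mul(5, Pow(Add(-9, Add(6, s, Pow(T, 3))), -1)) = Mul(5, Pow(Add(-3, s, Pow(T, 3)), -1)))
Function('u')(H, M) = Add(Mul(16, Pow(M, -1)), Mul(M, Add(Rational(-1, 5), Mul(Rational(1, 5), Pow(M, 3))))) (Function('u')(H, M) = Add(Mul(M, Pow(Mul(5, Pow(Add(-3, 2, Pow(M, 3)), -1)), -1)), Mul(16, Pow(M, -1))) = Add(Mul(M, Pow(Mul(5, Pow(Add(-1, Pow(M, 3)), -1)), -1)), Mul(16, Pow(M, -1))) = Add(Mul(M, Add(Rational(-1, 5), Mul(Rational(1, 5), Pow(M, 3)))), Mul(16, Pow(M, -1))) = Add(Mul(16, Pow(M, -1)), Mul(M, Add(Rational(-1, 5), Mul(Rational(1, 5), Pow(M, 3))))))
Add(Add(2106, Function('u')(-38, 58)), -1077) = Add(Add(2106, Mul(Rational(1, 5), Pow(58, -1), Add(80, Pow(58, 5), Mul(-1, Pow(58, 2))))), -1077) = Add(Add(2106, Mul(Rational(1, 5), Rational(1, 58), Add(80, 656356768, Mul(-1, 3364)))), -1077) = Add(Add(2106, Mul(Rational(1, 5), Rational(1, 58), Add(80, 656356768, -3364))), -1077) = Add(Add(2106, Mul(Rational(1, 5), Rational(1, 58), 656353484)), -1077) = Add(Add(2106, Rational(328176742, 145)), -1077) = Add(Rational(328482112, 145), -1077) = Rational(328325947, 145)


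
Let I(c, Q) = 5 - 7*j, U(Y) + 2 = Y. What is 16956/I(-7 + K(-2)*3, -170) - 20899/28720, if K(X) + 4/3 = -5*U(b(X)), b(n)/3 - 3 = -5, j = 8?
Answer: -162680723/488240 ≈ -333.20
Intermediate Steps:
b(n) = -6 (b(n) = 9 + 3*(-5) = 9 - 15 = -6)
U(Y) = -2 + Y
K(X) = 116/3 (K(X) = -4/3 - 5*(-2 - 6) = -4/3 - 5*(-8) = -4/3 + 40 = 116/3)
I(c, Q) = -51 (I(c, Q) = 5 - 7*8 = 5 - 56 = -51)
16956/I(-7 + K(-2)*3, -170) - 20899/28720 = 16956/(-51) - 20899/28720 = 16956*(-1/51) - 20899*1/28720 = -5652/17 - 20899/28720 = -162680723/488240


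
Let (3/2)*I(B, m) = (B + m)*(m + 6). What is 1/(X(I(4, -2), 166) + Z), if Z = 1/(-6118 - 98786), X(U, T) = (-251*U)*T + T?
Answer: -104904/23294212945 ≈ -4.5034e-6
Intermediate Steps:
I(B, m) = 2*(6 + m)*(B + m)/3 (I(B, m) = 2*((B + m)*(m + 6))/3 = 2*((B + m)*(6 + m))/3 = 2*((6 + m)*(B + m))/3 = 2*(6 + m)*(B + m)/3)
X(U, T) = T - 251*T*U (X(U, T) = -251*T*U + T = T - 251*T*U)
Z = -1/104904 (Z = 1/(-104904) = -1/104904 ≈ -9.5325e-6)
1/(X(I(4, -2), 166) + Z) = 1/(166*(1 - 251*(4*4 + 4*(-2) + (⅔)*(-2)² + (⅔)*4*(-2))) - 1/104904) = 1/(166*(1 - 251*(16 - 8 + (⅔)*4 - 16/3)) - 1/104904) = 1/(166*(1 - 251*(16 - 8 + 8/3 - 16/3)) - 1/104904) = 1/(166*(1 - 251*16/3) - 1/104904) = 1/(166*(1 - 4016/3) - 1/104904) = 1/(166*(-4013/3) - 1/104904) = 1/(-666158/3 - 1/104904) = 1/(-23294212945/104904) = -104904/23294212945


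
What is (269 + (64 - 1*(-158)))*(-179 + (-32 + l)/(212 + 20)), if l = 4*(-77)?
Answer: -5139297/58 ≈ -88609.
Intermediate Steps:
l = -308
(269 + (64 - 1*(-158)))*(-179 + (-32 + l)/(212 + 20)) = (269 + (64 - 1*(-158)))*(-179 + (-32 - 308)/(212 + 20)) = (269 + (64 + 158))*(-179 - 340/232) = (269 + 222)*(-179 - 340*1/232) = 491*(-179 - 85/58) = 491*(-10467/58) = -5139297/58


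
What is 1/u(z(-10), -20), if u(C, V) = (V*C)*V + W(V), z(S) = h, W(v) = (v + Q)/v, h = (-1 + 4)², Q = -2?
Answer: 10/36011 ≈ 0.00027769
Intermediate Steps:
h = 9 (h = 3² = 9)
W(v) = (-2 + v)/v (W(v) = (v - 2)/v = (-2 + v)/v)
z(S) = 9
u(C, V) = C*V² + (-2 + V)/V (u(C, V) = (V*C)*V + (-2 + V)/V = (C*V)*V + (-2 + V)/V = C*V² + (-2 + V)/V)
1/u(z(-10), -20) = 1/((-2 - 20 + 9*(-20)³)/(-20)) = 1/(-(-2 - 20 + 9*(-8000))/20) = 1/(-(-2 - 20 - 72000)/20) = 1/(-1/20*(-72022)) = 1/(36011/10) = 10/36011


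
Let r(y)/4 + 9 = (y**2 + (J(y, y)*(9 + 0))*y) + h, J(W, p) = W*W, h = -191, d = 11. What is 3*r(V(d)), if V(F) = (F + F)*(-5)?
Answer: -143605200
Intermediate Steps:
J(W, p) = W**2
V(F) = -10*F (V(F) = (2*F)*(-5) = -10*F)
r(y) = -800 + 4*y**2 + 36*y**3 (r(y) = -36 + 4*((y**2 + (y**2*(9 + 0))*y) - 191) = -36 + 4*((y**2 + (y**2*9)*y) - 191) = -36 + 4*((y**2 + (9*y**2)*y) - 191) = -36 + 4*((y**2 + 9*y**3) - 191) = -36 + 4*(-191 + y**2 + 9*y**3) = -36 + (-764 + 4*y**2 + 36*y**3) = -800 + 4*y**2 + 36*y**3)
3*r(V(d)) = 3*(-800 + 4*(-10*11)**2 + 36*(-10*11)**3) = 3*(-800 + 4*(-110)**2 + 36*(-110)**3) = 3*(-800 + 4*12100 + 36*(-1331000)) = 3*(-800 + 48400 - 47916000) = 3*(-47868400) = -143605200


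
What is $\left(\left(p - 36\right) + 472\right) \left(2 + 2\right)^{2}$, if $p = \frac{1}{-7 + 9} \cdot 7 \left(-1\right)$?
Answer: $6920$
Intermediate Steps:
$p = - \frac{7}{2}$ ($p = \frac{1}{2} \cdot 7 \left(-1\right) = \frac{7}{2} \left(-1\right) = - \frac{7}{2} \approx -3.5$)
$\left(\left(p - 36\right) + 472\right) \left(2 + 2\right)^{2} = \left(\left(- \frac{7}{2} - 36\right) + 472\right) \left(2 + 2\right)^{2} = \left(- \frac{79}{2} + 472\right) 4^{2} = \frac{865}{2} \cdot 16 = 6920$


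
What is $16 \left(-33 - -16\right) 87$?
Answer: $-23664$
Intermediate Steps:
$16 \left(-33 - -16\right) 87 = 16 \left(-33 + 16\right) 87 = 16 \left(-17\right) 87 = \left(-272\right) 87 = -23664$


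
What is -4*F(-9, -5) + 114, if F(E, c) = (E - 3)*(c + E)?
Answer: -558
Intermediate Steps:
F(E, c) = (-3 + E)*(E + c)
-4*F(-9, -5) + 114 = -4*((-9)² - 3*(-9) - 3*(-5) - 9*(-5)) + 114 = -4*(81 + 27 + 15 + 45) + 114 = -4*168 + 114 = -672 + 114 = -558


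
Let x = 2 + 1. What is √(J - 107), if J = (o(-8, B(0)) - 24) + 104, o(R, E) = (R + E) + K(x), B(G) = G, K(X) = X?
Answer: 4*I*√2 ≈ 5.6569*I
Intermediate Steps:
x = 3
o(R, E) = 3 + E + R (o(R, E) = (R + E) + 3 = (E + R) + 3 = 3 + E + R)
J = 75 (J = ((3 + 0 - 8) - 24) + 104 = (-5 - 24) + 104 = -29 + 104 = 75)
√(J - 107) = √(75 - 107) = √(-32) = 4*I*√2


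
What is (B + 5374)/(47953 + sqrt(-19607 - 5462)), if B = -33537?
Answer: -1350500339/2299515278 + 28163*I*sqrt(25069)/2299515278 ≈ -0.5873 + 0.0019391*I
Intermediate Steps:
(B + 5374)/(47953 + sqrt(-19607 - 5462)) = (-33537 + 5374)/(47953 + sqrt(-19607 - 5462)) = -28163/(47953 + sqrt(-25069)) = -28163/(47953 + I*sqrt(25069))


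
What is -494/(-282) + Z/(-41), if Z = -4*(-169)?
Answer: -85189/5781 ≈ -14.736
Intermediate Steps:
Z = 676
-494/(-282) + Z/(-41) = -494/(-282) + 676/(-41) = -494*(-1/282) + 676*(-1/41) = 247/141 - 676/41 = -85189/5781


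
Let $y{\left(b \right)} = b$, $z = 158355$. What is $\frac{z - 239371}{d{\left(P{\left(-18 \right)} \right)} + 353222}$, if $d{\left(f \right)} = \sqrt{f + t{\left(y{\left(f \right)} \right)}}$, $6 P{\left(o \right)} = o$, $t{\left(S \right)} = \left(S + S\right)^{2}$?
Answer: $- \frac{28616633552}{124765781251} + \frac{81016 \sqrt{33}}{124765781251} \approx -0.22936$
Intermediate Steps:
$t{\left(S \right)} = 4 S^{2}$ ($t{\left(S \right)} = \left(2 S\right)^{2} = 4 S^{2}$)
$P{\left(o \right)} = \frac{o}{6}$
$d{\left(f \right)} = \sqrt{f + 4 f^{2}}$
$\frac{z - 239371}{d{\left(P{\left(-18 \right)} \right)} + 353222} = \frac{158355 - 239371}{\sqrt{\frac{1}{6} \left(-18\right) \left(1 + 4 \cdot \frac{1}{6} \left(-18\right)\right)} + 353222} = - \frac{81016}{\sqrt{- 3 \left(1 + 4 \left(-3\right)\right)} + 353222} = - \frac{81016}{\sqrt{- 3 \left(1 - 12\right)} + 353222} = - \frac{81016}{\sqrt{\left(-3\right) \left(-11\right)} + 353222} = - \frac{81016}{\sqrt{33} + 353222} = - \frac{81016}{353222 + \sqrt{33}}$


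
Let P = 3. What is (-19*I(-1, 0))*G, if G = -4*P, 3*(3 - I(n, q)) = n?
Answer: 760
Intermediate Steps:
I(n, q) = 3 - n/3
G = -12 (G = -4*3 = -12)
(-19*I(-1, 0))*G = -19*(3 - ⅓*(-1))*(-12) = -19*(3 + ⅓)*(-12) = -19*10/3*(-12) = -190/3*(-12) = 760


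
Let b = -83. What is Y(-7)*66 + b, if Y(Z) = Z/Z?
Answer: -17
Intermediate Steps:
Y(Z) = 1
Y(-7)*66 + b = 1*66 - 83 = 66 - 83 = -17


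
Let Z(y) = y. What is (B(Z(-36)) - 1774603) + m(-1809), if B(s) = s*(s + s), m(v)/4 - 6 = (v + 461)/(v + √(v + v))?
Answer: -3209063065/1811 + 5392*I*√402/1092033 ≈ -1.772e+6 + 0.098998*I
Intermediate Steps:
m(v) = 24 + 4*(461 + v)/(v + √2*√v) (m(v) = 24 + 4*((v + 461)/(v + √(v + v))) = 24 + 4*((461 + v)/(v + √(2*v))) = 24 + 4*((461 + v)/(v + √2*√v)) = 24 + 4*(461 + v)/(v + √2*√v))
B(s) = 2*s² (B(s) = s*(2*s) = 2*s²)
(B(Z(-36)) - 1774603) + m(-1809) = (2*(-36)² - 1774603) + 4*(461 + 7*(-1809) + 6*√2*√(-1809))/(-1809 + √2*√(-1809)) = (2*1296 - 1774603) + 4*(461 - 12663 + 6*√2*(3*I*√201))/(-1809 + √2*(3*I*√201)) = (2592 - 1774603) + 4*(461 - 12663 + 18*I*√402)/(-1809 + 3*I*√402) = -1772011 + 4*(-12202 + 18*I*√402)/(-1809 + 3*I*√402)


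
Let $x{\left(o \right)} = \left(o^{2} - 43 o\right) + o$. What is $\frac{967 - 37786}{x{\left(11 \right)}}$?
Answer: $\frac{36819}{341} \approx 107.97$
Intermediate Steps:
$x{\left(o \right)} = o^{2} - 42 o$
$\frac{967 - 37786}{x{\left(11 \right)}} = \frac{967 - 37786}{11 \left(-42 + 11\right)} = - \frac{36819}{11 \left(-31\right)} = - \frac{36819}{-341} = \left(-36819\right) \left(- \frac{1}{341}\right) = \frac{36819}{341}$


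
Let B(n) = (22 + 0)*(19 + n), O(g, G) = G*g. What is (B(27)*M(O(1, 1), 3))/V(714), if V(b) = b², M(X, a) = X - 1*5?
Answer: -1012/127449 ≈ -0.0079404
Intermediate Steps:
B(n) = 418 + 22*n (B(n) = 22*(19 + n) = 418 + 22*n)
M(X, a) = -5 + X (M(X, a) = X - 5 = -5 + X)
(B(27)*M(O(1, 1), 3))/V(714) = ((418 + 22*27)*(-5 + 1*1))/(714²) = ((418 + 594)*(-5 + 1))/509796 = (1012*(-4))*(1/509796) = -4048*1/509796 = -1012/127449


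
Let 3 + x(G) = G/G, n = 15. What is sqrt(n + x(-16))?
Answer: sqrt(13) ≈ 3.6056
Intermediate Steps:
x(G) = -2 (x(G) = -3 + G/G = -3 + 1 = -2)
sqrt(n + x(-16)) = sqrt(15 - 2) = sqrt(13)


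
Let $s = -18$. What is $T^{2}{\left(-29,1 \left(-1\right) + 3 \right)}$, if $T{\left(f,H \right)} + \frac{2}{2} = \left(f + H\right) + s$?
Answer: $2116$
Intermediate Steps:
$T{\left(f,H \right)} = -19 + H + f$ ($T{\left(f,H \right)} = -1 - \left(18 - H - f\right) = -1 + \left(-18 + H + f\right) = -19 + H + f$)
$T^{2}{\left(-29,1 \left(-1\right) + 3 \right)} = \left(-19 + \left(1 \left(-1\right) + 3\right) - 29\right)^{2} = \left(-19 + \left(-1 + 3\right) - 29\right)^{2} = \left(-19 + 2 - 29\right)^{2} = \left(-46\right)^{2} = 2116$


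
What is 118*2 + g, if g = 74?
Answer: 310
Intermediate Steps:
118*2 + g = 118*2 + 74 = 236 + 74 = 310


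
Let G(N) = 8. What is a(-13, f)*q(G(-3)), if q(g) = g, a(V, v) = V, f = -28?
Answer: -104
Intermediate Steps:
a(-13, f)*q(G(-3)) = -13*8 = -104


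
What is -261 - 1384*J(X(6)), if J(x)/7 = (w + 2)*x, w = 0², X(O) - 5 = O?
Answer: -213397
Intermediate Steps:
X(O) = 5 + O
w = 0
J(x) = 14*x (J(x) = 7*((0 + 2)*x) = 7*(2*x) = 14*x)
-261 - 1384*J(X(6)) = -261 - 19376*(5 + 6) = -261 - 19376*11 = -261 - 1384*154 = -261 - 213136 = -213397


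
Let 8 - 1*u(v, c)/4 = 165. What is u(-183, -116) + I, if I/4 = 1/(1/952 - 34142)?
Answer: -20412002732/32503183 ≈ -628.00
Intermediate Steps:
u(v, c) = -628 (u(v, c) = 32 - 4*165 = 32 - 660 = -628)
I = -3808/32503183 (I = 4/(1/952 - 34142) = 4/(-32503183/952) = 4*(-952/32503183) = -3808/32503183 ≈ -0.00011716)
u(-183, -116) + I = -628 - 3808/32503183 = -20412002732/32503183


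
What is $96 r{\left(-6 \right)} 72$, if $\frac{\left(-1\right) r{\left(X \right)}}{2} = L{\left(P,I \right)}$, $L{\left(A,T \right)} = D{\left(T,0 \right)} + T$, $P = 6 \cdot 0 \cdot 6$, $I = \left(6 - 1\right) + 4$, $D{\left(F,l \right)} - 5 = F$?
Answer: $-317952$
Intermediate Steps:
$D{\left(F,l \right)} = 5 + F$
$I = 9$ ($I = 5 + 4 = 9$)
$P = 0$ ($P = 0 \cdot 6 = 0$)
$L{\left(A,T \right)} = 5 + 2 T$ ($L{\left(A,T \right)} = \left(5 + T\right) + T = 5 + 2 T$)
$r{\left(X \right)} = -46$ ($r{\left(X \right)} = - 2 \left(5 + 2 \cdot 9\right) = - 2 \left(5 + 18\right) = \left(-2\right) 23 = -46$)
$96 r{\left(-6 \right)} 72 = 96 \left(-46\right) 72 = \left(-4416\right) 72 = -317952$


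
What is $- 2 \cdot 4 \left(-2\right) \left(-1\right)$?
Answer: $-16$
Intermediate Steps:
$- 2 \cdot 4 \left(-2\right) \left(-1\right) = \left(-2\right) \left(-8\right) \left(-1\right) = 16 \left(-1\right) = -16$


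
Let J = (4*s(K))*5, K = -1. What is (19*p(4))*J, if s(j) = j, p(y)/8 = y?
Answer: -12160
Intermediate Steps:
p(y) = 8*y
J = -20 (J = (4*(-1))*5 = -4*5 = -20)
(19*p(4))*J = (19*(8*4))*(-20) = (19*32)*(-20) = 608*(-20) = -12160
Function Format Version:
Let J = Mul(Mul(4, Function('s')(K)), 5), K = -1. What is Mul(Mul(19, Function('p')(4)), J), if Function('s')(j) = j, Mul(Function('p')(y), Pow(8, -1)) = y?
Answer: -12160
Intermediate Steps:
Function('p')(y) = Mul(8, y)
J = -20 (J = Mul(Mul(4, -1), 5) = Mul(-4, 5) = -20)
Mul(Mul(19, Function('p')(4)), J) = Mul(Mul(19, Mul(8, 4)), -20) = Mul(Mul(19, 32), -20) = Mul(608, -20) = -12160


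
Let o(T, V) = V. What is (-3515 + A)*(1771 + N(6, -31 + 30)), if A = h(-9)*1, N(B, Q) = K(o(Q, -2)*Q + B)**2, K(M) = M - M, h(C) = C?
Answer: -6241004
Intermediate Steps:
K(M) = 0
N(B, Q) = 0 (N(B, Q) = 0**2 = 0)
A = -9 (A = -9*1 = -9)
(-3515 + A)*(1771 + N(6, -31 + 30)) = (-3515 - 9)*(1771 + 0) = -3524*1771 = -6241004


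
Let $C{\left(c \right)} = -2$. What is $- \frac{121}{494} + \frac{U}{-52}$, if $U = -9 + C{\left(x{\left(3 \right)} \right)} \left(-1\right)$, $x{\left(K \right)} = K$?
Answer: $- \frac{109}{988} \approx -0.11032$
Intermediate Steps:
$U = -7$ ($U = -9 - -2 = -9 + 2 = -7$)
$- \frac{121}{494} + \frac{U}{-52} = - \frac{121}{494} - \frac{7}{-52} = \left(-121\right) \frac{1}{494} - - \frac{7}{52} = - \frac{121}{494} + \frac{7}{52} = - \frac{109}{988}$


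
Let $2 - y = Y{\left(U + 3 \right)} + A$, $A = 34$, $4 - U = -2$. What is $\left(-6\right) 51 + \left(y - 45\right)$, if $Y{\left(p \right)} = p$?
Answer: $-392$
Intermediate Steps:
$U = 6$ ($U = 4 - -2 = 4 + 2 = 6$)
$y = -41$ ($y = 2 - \left(\left(6 + 3\right) + 34\right) = 2 - \left(9 + 34\right) = 2 - 43 = -41$)
$\left(-6\right) 51 + \left(y - 45\right) = \left(-6\right) 51 - 86 = -306 - 86 = -392$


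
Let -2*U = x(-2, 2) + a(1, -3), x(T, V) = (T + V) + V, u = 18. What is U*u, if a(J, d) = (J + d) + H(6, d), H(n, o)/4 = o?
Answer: 108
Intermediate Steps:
H(n, o) = 4*o
a(J, d) = J + 5*d (a(J, d) = (J + d) + 4*d = J + 5*d)
x(T, V) = T + 2*V
U = 6 (U = -((-2 + 2*2) + (1 + 5*(-3)))/2 = -((-2 + 4) + (1 - 15))/2 = -(2 - 14)/2 = -1/2*(-12) = 6)
U*u = 6*18 = 108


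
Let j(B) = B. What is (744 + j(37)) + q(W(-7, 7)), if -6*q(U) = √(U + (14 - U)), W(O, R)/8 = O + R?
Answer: 781 - √14/6 ≈ 780.38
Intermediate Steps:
W(O, R) = 8*O + 8*R (W(O, R) = 8*(O + R) = 8*O + 8*R)
q(U) = -√14/6 (q(U) = -√(U + (14 - U))/6 = -√14/6)
(744 + j(37)) + q(W(-7, 7)) = (744 + 37) - √14/6 = 781 - √14/6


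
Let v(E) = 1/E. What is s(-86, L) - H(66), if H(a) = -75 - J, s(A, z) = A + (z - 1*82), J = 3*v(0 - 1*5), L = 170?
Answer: 382/5 ≈ 76.400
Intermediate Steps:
v(E) = 1/E
J = -⅗ (J = 3/(0 - 1*5) = 3/(0 - 5) = 3/(-5) = 3*(-⅕) = -⅗ ≈ -0.60000)
s(A, z) = -82 + A + z (s(A, z) = A + (z - 82) = A + (-82 + z) = -82 + A + z)
H(a) = -372/5 (H(a) = -75 - 1*(-⅗) = -75 + ⅗ = -372/5)
s(-86, L) - H(66) = (-82 - 86 + 170) - 1*(-372/5) = 2 + 372/5 = 382/5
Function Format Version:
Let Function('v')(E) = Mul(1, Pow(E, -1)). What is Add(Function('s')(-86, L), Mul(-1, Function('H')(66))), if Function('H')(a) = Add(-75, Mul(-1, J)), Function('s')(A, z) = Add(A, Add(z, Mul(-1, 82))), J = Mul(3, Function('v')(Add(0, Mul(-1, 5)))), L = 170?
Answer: Rational(382, 5) ≈ 76.400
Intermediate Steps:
Function('v')(E) = Pow(E, -1)
J = Rational(-3, 5) (J = Mul(3, Pow(Add(0, Mul(-1, 5)), -1)) = Mul(3, Pow(Add(0, -5), -1)) = Mul(3, Pow(-5, -1)) = Mul(3, Rational(-1, 5)) = Rational(-3, 5) ≈ -0.60000)
Function('s')(A, z) = Add(-82, A, z) (Function('s')(A, z) = Add(A, Add(z, -82)) = Add(A, Add(-82, z)) = Add(-82, A, z))
Function('H')(a) = Rational(-372, 5) (Function('H')(a) = Add(-75, Mul(-1, Rational(-3, 5))) = Add(-75, Rational(3, 5)) = Rational(-372, 5))
Add(Function('s')(-86, L), Mul(-1, Function('H')(66))) = Add(Add(-82, -86, 170), Mul(-1, Rational(-372, 5))) = Add(2, Rational(372, 5)) = Rational(382, 5)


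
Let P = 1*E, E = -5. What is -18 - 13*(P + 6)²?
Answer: -31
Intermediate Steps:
P = -5 (P = 1*(-5) = -5)
-18 - 13*(P + 6)² = -18 - 13*(-5 + 6)² = -18 - 13*1² = -18 - 13*1 = -18 - 13 = -31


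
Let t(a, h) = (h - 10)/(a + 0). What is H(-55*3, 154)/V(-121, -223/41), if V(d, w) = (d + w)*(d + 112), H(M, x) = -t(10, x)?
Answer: -41/3240 ≈ -0.012654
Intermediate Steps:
t(a, h) = (-10 + h)/a
H(M, x) = 1 - x/10 (H(M, x) = -(-10 + x)/10 = -(-1 + x/10) = 1 - x/10)
V(d, w) = (112 + d)*(d + w) (V(d, w) = (d + w)*(112 + d) = (112 + d)*(d + w))
H(-55*3, 154)/V(-121, -223/41) = (1 - ⅒*154)/((-121)² + 112*(-121) + 112*(-223/41) - (-26983)/41) = (1 - 77/5)/(14641 - 13552 + 112*(-223*1/41) - (-26983)/41) = -72/(5*(14641 - 13552 + 112*(-223/41) - 121*(-223/41))) = -72/(5*(14641 - 13552 - 24976/41 + 26983/41)) = -72/(5*46656/41) = -72/5*41/46656 = -41/3240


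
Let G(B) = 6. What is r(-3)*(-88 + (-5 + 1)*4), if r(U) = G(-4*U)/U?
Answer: 208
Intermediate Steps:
r(U) = 6/U
r(-3)*(-88 + (-5 + 1)*4) = (6/(-3))*(-88 + (-5 + 1)*4) = (6*(-⅓))*(-88 - 4*4) = -2*(-88 - 16) = -2*(-104) = 208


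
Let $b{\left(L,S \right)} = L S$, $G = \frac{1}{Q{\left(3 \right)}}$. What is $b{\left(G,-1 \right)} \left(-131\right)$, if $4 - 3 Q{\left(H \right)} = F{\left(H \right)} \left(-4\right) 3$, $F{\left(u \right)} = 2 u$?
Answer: $\frac{393}{76} \approx 5.1711$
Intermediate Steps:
$Q{\left(H \right)} = \frac{4}{3} + 8 H$ ($Q{\left(H \right)} = \frac{4}{3} - \frac{2 H \left(-4\right) 3}{3} = \frac{4}{3} - \frac{- 8 H 3}{3} = \frac{4}{3} - \frac{\left(-24\right) H}{3} = \frac{4}{3} + 8 H$)
$G = \frac{3}{76}$ ($G = \frac{1}{\frac{4}{3} + 8 \cdot 3} = \frac{1}{\frac{4}{3} + 24} = \frac{1}{\frac{76}{3}} = \frac{3}{76} \approx 0.039474$)
$b{\left(G,-1 \right)} \left(-131\right) = \frac{3}{76} \left(-1\right) \left(-131\right) = \left(- \frac{3}{76}\right) \left(-131\right) = \frac{393}{76}$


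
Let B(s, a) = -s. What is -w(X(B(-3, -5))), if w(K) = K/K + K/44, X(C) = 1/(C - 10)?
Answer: -307/308 ≈ -0.99675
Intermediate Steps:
X(C) = 1/(-10 + C)
w(K) = 1 + K/44 (w(K) = 1 + K*(1/44) = 1 + K/44)
-w(X(B(-3, -5))) = -(1 + 1/(44*(-10 - 1*(-3)))) = -(1 + 1/(44*(-10 + 3))) = -(1 + (1/44)/(-7)) = -(1 + (1/44)*(-1/7)) = -(1 - 1/308) = -1*307/308 = -307/308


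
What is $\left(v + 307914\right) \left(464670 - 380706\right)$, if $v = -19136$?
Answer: $24246955992$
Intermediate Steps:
$\left(v + 307914\right) \left(464670 - 380706\right) = \left(-19136 + 307914\right) \left(464670 - 380706\right) = 288778 \cdot 83964 = 24246955992$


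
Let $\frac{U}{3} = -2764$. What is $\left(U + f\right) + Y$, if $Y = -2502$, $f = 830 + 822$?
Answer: $-9142$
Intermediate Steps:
$U = -8292$ ($U = 3 \left(-2764\right) = -8292$)
$f = 1652$
$\left(U + f\right) + Y = \left(-8292 + 1652\right) - 2502 = -6640 - 2502 = -9142$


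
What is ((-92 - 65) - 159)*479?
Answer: -151364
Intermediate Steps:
((-92 - 65) - 159)*479 = (-157 - 159)*479 = -316*479 = -151364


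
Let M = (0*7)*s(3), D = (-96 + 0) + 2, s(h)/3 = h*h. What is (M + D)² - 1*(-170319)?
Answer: 179155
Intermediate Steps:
s(h) = 3*h² (s(h) = 3*(h*h) = 3*h²)
D = -94 (D = -96 + 2 = -94)
M = 0 (M = (0*7)*(3*3²) = 0*(3*9) = 0*27 = 0)
(M + D)² - 1*(-170319) = (0 - 94)² - 1*(-170319) = (-94)² + 170319 = 8836 + 170319 = 179155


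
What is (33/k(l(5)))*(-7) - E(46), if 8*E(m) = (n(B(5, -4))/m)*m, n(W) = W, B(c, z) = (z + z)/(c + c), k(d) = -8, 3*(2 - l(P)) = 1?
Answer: 1159/40 ≈ 28.975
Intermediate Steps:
l(P) = 5/3 (l(P) = 2 - ⅓*1 = 2 - ⅓ = 5/3)
B(c, z) = z/c (B(c, z) = (2*z)/((2*c)) = (2*z)*(1/(2*c)) = z/c)
E(m) = -⅒ (E(m) = (((-4/5)/m)*m)/8 = (((-4*⅕)/m)*m)/8 = ((-4/(5*m))*m)/8 = (⅛)*(-⅘) = -⅒)
(33/k(l(5)))*(-7) - E(46) = (33/(-8))*(-7) - 1*(-⅒) = (33*(-⅛))*(-7) + ⅒ = -33/8*(-7) + ⅒ = 231/8 + ⅒ = 1159/40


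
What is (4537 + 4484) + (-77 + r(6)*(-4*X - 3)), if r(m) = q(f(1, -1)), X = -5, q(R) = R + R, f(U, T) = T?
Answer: 8910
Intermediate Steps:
q(R) = 2*R
r(m) = -2 (r(m) = 2*(-1) = -2)
(4537 + 4484) + (-77 + r(6)*(-4*X - 3)) = (4537 + 4484) + (-77 - 2*(-4*(-5) - 3)) = 9021 + (-77 - 2*(20 - 3)) = 9021 + (-77 - 2*17) = 9021 + (-77 - 34) = 9021 - 111 = 8910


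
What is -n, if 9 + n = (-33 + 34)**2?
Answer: 8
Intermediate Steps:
n = -8 (n = -9 + (-33 + 34)**2 = -9 + 1**2 = -9 + 1 = -8)
-n = -1*(-8) = 8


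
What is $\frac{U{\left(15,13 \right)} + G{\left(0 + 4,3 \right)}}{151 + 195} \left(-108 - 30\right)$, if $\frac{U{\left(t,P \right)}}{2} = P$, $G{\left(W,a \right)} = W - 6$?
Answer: $- \frac{1656}{173} \approx -9.5723$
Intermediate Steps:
$G{\left(W,a \right)} = -6 + W$
$U{\left(t,P \right)} = 2 P$
$\frac{U{\left(15,13 \right)} + G{\left(0 + 4,3 \right)}}{151 + 195} \left(-108 - 30\right) = \frac{2 \cdot 13 + \left(-6 + \left(0 + 4\right)\right)}{151 + 195} \left(-108 - 30\right) = \frac{26 + \left(-6 + 4\right)}{346} \left(-138\right) = \left(26 - 2\right) \frac{1}{346} \left(-138\right) = 24 \cdot \frac{1}{346} \left(-138\right) = \frac{12}{173} \left(-138\right) = - \frac{1656}{173}$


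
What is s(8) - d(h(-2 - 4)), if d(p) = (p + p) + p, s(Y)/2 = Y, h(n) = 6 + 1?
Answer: -5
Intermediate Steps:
h(n) = 7
s(Y) = 2*Y
d(p) = 3*p (d(p) = 2*p + p = 3*p)
s(8) - d(h(-2 - 4)) = 2*8 - 3*7 = 16 - 1*21 = 16 - 21 = -5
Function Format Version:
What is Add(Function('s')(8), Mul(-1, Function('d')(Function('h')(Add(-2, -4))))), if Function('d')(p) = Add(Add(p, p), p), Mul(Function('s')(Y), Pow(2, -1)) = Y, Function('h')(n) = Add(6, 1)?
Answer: -5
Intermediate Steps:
Function('h')(n) = 7
Function('s')(Y) = Mul(2, Y)
Function('d')(p) = Mul(3, p) (Function('d')(p) = Add(Mul(2, p), p) = Mul(3, p))
Add(Function('s')(8), Mul(-1, Function('d')(Function('h')(Add(-2, -4))))) = Add(Mul(2, 8), Mul(-1, Mul(3, 7))) = Add(16, Mul(-1, 21)) = Add(16, -21) = -5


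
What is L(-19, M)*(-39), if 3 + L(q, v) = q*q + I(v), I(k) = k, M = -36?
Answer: -12558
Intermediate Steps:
L(q, v) = -3 + v + q² (L(q, v) = -3 + (q*q + v) = -3 + (q² + v) = -3 + (v + q²) = -3 + v + q²)
L(-19, M)*(-39) = (-3 - 36 + (-19)²)*(-39) = (-3 - 36 + 361)*(-39) = 322*(-39) = -12558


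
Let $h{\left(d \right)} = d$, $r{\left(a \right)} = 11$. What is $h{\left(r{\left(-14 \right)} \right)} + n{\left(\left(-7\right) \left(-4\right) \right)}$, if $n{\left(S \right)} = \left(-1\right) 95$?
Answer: $-84$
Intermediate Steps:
$n{\left(S \right)} = -95$
$h{\left(r{\left(-14 \right)} \right)} + n{\left(\left(-7\right) \left(-4\right) \right)} = 11 - 95 = -84$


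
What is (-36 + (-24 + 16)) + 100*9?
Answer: 856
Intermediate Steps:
(-36 + (-24 + 16)) + 100*9 = (-36 - 8) + 900 = -44 + 900 = 856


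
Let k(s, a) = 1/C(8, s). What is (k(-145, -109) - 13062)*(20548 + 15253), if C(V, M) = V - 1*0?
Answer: -3741025495/8 ≈ -4.6763e+8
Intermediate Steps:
C(V, M) = V (C(V, M) = V + 0 = V)
k(s, a) = 1/8
(k(-145, -109) - 13062)*(20548 + 15253) = (1/8 - 13062)*(20548 + 15253) = -104495/8*35801 = -3741025495/8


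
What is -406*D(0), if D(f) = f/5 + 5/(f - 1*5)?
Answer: 406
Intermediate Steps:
D(f) = 5/(-5 + f) + f/5 (D(f) = f*(⅕) + 5/(f - 5) = f/5 + 5/(-5 + f) = 5/(-5 + f) + f/5)
-406*D(0) = -406*(5 - 1*0 + (⅕)*0²)/(-5 + 0) = -406*(5 + 0 + (⅕)*0)/(-5) = -(-406)*(5 + 0 + 0)/5 = -(-406)*5/5 = -406*(-1) = 406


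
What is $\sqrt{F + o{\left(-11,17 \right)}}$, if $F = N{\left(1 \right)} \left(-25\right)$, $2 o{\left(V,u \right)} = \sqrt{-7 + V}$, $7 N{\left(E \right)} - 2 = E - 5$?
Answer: $\frac{\sqrt{1400 + 294 i \sqrt{2}}}{14} \approx 2.7013 + 0.39265 i$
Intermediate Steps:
$N{\left(E \right)} = - \frac{3}{7} + \frac{E}{7}$ ($N{\left(E \right)} = \frac{2}{7} + \frac{E - 5}{7} = \frac{2}{7} + \frac{-5 + E}{7} = \frac{2}{7} + \left(- \frac{5}{7} + \frac{E}{7}\right) = - \frac{3}{7} + \frac{E}{7}$)
$o{\left(V,u \right)} = \frac{\sqrt{-7 + V}}{2}$
$F = \frac{50}{7}$ ($F = \left(- \frac{3}{7} + \frac{1}{7} \cdot 1\right) \left(-25\right) = \left(- \frac{3}{7} + \frac{1}{7}\right) \left(-25\right) = \left(- \frac{2}{7}\right) \left(-25\right) = \frac{50}{7} \approx 7.1429$)
$\sqrt{F + o{\left(-11,17 \right)}} = \sqrt{\frac{50}{7} + \frac{\sqrt{-7 - 11}}{2}} = \sqrt{\frac{50}{7} + \frac{\sqrt{-18}}{2}} = \sqrt{\frac{50}{7} + \frac{3 i \sqrt{2}}{2}}$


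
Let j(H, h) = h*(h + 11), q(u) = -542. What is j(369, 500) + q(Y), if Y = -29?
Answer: 254958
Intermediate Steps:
j(H, h) = h*(11 + h)
j(369, 500) + q(Y) = 500*(11 + 500) - 542 = 500*511 - 542 = 255500 - 542 = 254958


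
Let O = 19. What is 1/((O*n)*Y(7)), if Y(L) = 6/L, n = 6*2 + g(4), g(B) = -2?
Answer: 7/1140 ≈ 0.0061404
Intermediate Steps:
n = 10 (n = 6*2 - 2 = 12 - 2 = 10)
1/((O*n)*Y(7)) = 1/((19*10)*(6/7)) = 1/(190*(6*(1/7))) = 1/(190*(6/7)) = 1/(1140/7) = 7/1140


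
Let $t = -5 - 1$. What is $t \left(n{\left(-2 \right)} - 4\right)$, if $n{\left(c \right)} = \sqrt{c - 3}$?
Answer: $24 - 6 i \sqrt{5} \approx 24.0 - 13.416 i$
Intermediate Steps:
$n{\left(c \right)} = \sqrt{-3 + c}$
$t = -6$ ($t = -5 - 1 = -6$)
$t \left(n{\left(-2 \right)} - 4\right) = - 6 \left(\sqrt{-3 - 2} - 4\right) = - 6 \left(\sqrt{-5} - 4\right) = - 6 \left(i \sqrt{5} - 4\right) = - 6 \left(-4 + i \sqrt{5}\right) = 24 - 6 i \sqrt{5}$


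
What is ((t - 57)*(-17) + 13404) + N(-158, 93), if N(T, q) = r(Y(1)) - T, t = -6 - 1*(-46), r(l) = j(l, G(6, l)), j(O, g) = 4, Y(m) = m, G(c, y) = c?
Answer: 13855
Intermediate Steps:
r(l) = 4
t = 40 (t = -6 + 46 = 40)
N(T, q) = 4 - T
((t - 57)*(-17) + 13404) + N(-158, 93) = ((40 - 57)*(-17) + 13404) + (4 - 1*(-158)) = (-17*(-17) + 13404) + (4 + 158) = (289 + 13404) + 162 = 13693 + 162 = 13855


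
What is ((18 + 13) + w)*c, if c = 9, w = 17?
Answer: 432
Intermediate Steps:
((18 + 13) + w)*c = ((18 + 13) + 17)*9 = (31 + 17)*9 = 48*9 = 432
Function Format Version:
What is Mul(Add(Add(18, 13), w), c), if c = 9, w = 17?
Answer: 432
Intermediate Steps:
Mul(Add(Add(18, 13), w), c) = Mul(Add(Add(18, 13), 17), 9) = Mul(Add(31, 17), 9) = Mul(48, 9) = 432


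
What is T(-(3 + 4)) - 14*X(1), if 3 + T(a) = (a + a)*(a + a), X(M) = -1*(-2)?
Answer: 165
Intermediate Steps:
X(M) = 2
T(a) = -3 + 4*a² (T(a) = -3 + (a + a)*(a + a) = -3 + (2*a)*(2*a) = -3 + 4*a²)
T(-(3 + 4)) - 14*X(1) = (-3 + 4*(-(3 + 4))²) - 14*2 = (-3 + 4*(-1*7)²) - 28 = (-3 + 4*(-7)²) - 28 = (-3 + 4*49) - 28 = (-3 + 196) - 28 = 193 - 28 = 165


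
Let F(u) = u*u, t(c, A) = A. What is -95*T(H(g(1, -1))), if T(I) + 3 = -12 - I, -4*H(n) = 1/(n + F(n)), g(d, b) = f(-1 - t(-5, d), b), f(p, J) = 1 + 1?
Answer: 34105/24 ≈ 1421.0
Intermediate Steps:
f(p, J) = 2
F(u) = u²
g(d, b) = 2
H(n) = -1/(4*(n + n²))
T(I) = -15 - I (T(I) = -3 + (-12 - I) = -15 - I)
-95*T(H(g(1, -1))) = -95*(-15 - (-1)/(4*2*(1 + 2))) = -95*(-15 - (-1)/(4*2*3)) = -95*(-15 - 1*(-1/24)) = -95*(-15 + 1/24) = -95*(-359/24) = 34105/24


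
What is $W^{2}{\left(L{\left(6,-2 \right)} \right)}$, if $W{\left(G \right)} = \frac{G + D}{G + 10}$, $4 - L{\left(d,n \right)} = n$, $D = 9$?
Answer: $\frac{225}{256} \approx 0.87891$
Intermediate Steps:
$L{\left(d,n \right)} = 4 - n$
$W{\left(G \right)} = \frac{9 + G}{10 + G}$ ($W{\left(G \right)} = \frac{G + 9}{G + 10} = \frac{9 + G}{10 + G}$)
$W^{2}{\left(L{\left(6,-2 \right)} \right)} = \left(\frac{9 + \left(4 - -2\right)}{10 + \left(4 - -2\right)}\right)^{2} = \left(\frac{9 + \left(4 + 2\right)}{10 + \left(4 + 2\right)}\right)^{2} = \left(\frac{9 + 6}{10 + 6}\right)^{2} = \left(\frac{1}{16} \cdot 15\right)^{2} = \left(\frac{15}{16}\right)^{2} = \frac{225}{256}$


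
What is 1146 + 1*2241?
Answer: 3387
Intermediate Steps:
1146 + 1*2241 = 1146 + 2241 = 3387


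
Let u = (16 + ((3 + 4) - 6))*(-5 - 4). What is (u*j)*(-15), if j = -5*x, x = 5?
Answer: -57375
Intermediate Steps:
u = -153 (u = (16 + (7 - 6))*(-9) = (16 + 1)*(-9) = 17*(-9) = -153)
j = -25 (j = -5*5 = -25)
(u*j)*(-15) = -153*(-25)*(-15) = 3825*(-15) = -57375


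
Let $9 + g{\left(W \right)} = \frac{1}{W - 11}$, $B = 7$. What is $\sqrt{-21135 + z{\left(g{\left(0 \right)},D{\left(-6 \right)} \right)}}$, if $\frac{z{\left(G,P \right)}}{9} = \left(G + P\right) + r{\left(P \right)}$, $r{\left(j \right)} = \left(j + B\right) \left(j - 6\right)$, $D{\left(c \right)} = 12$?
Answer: $\frac{i \sqrt{2430021}}{11} \approx 141.71 i$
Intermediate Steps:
$g{\left(W \right)} = -9 + \frac{1}{-11 + W}$ ($g{\left(W \right)} = -9 + \frac{1}{W - 11} = -9 + \frac{1}{-11 + W}$)
$r{\left(j \right)} = \left(-6 + j\right) \left(7 + j\right)$ ($r{\left(j \right)} = \left(j + 7\right) \left(j - 6\right) = \left(7 + j\right) \left(-6 + j\right) = \left(-6 + j\right) \left(7 + j\right)$)
$z{\left(G,P \right)} = -378 + 9 G + 9 P^{2} + 18 P$ ($z{\left(G,P \right)} = 9 \left(\left(G + P\right) + \left(-42 + P + P^{2}\right)\right) = 9 \left(-42 + G + P^{2} + 2 P\right) = -378 + 9 G + 9 P^{2} + 18 P$)
$\sqrt{-21135 + z{\left(g{\left(0 \right)},D{\left(-6 \right)} \right)}} = \sqrt{-21135 + \left(-378 + 9 \frac{100 - 0}{-11 + 0} + 9 \cdot 12^{2} + 18 \cdot 12\right)} = \sqrt{-21135 + \left(-378 + 9 \frac{100 + 0}{-11} + 9 \cdot 144 + 216\right)} = \sqrt{-21135 + \left(-378 + 9 \left(\left(- \frac{1}{11}\right) 100\right) + 1296 + 216\right)} = \sqrt{-21135 + \left(-378 + 9 \left(- \frac{100}{11}\right) + 1296 + 216\right)} = \sqrt{-21135 + \left(-378 - \frac{900}{11} + 1296 + 216\right)} = \sqrt{-21135 + \frac{11574}{11}} = \sqrt{- \frac{220911}{11}} = \frac{i \sqrt{2430021}}{11}$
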